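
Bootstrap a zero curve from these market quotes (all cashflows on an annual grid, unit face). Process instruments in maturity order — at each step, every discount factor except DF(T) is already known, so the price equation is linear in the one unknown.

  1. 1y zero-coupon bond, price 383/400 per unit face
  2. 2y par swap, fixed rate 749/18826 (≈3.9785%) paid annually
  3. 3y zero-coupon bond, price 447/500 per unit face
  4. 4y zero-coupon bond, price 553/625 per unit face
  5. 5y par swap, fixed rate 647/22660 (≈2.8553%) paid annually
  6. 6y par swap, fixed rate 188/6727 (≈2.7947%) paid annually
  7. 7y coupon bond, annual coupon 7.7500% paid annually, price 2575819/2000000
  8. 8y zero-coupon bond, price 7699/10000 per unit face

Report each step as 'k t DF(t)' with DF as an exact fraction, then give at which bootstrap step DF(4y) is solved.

1 1 383/400
2 2 9251/10000
3 3 447/500
4 4 553/625
5 5 4353/5000
6 6 531/625
7 7 4041/5000
8 8 7699/10000
DF(4y) is solved at step 4

step 1 [1y] zero: DF = P = 383/400 ≈ 0.957500
step 2 [2y] swap r/1=749/18826: DF=(1 − 749/18826·(0.957500))/(1+749/18826) = 9251/10000 ≈ 0.925100
step 3 [3y] zero: DF = P = 447/500 ≈ 0.894000
step 4 [4y] zero: DF = P = 553/625 ≈ 0.884800
step 5 [5y] swap r/1=647/22660: DF=(1 − 647/22660·(0.957500+0.925100+0.894000+0.884800))/(1+647/22660) = 4353/5000 ≈ 0.870600
step 6 [6y] swap r/1=188/6727: DF=(1 − 188/6727·(0.957500+0.925100+0.894000+0.884800+0.870600))/(1+188/6727) = 531/625 ≈ 0.849600
step 7 [7y] bond c/1=31/400: DF=(2575819/2000000 − 31/400·(0.957500+0.925100+0.894000+0.884800+0.870600+0.849600))/(1+31/400) = 4041/5000 ≈ 0.808200
step 8 [8y] zero: DF = P = 7699/10000 ≈ 0.769900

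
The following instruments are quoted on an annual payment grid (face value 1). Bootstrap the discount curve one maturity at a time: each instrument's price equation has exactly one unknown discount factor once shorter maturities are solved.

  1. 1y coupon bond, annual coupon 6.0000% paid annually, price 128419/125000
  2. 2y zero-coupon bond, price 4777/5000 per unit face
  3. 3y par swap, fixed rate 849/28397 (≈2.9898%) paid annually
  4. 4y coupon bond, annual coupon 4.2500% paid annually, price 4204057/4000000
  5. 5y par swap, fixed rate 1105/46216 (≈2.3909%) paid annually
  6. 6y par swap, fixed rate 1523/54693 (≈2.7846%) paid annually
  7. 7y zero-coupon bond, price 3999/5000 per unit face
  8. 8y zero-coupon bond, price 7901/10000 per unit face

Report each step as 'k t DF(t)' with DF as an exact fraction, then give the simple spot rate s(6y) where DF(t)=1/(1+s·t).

step 1 [1y] bond c/1=3/50: DF=(128419/125000 − 3/50·(0))/(1+3/50) = 2423/2500 ≈ 0.969200
step 2 [2y] zero: DF = P = 4777/5000 ≈ 0.955400
step 3 [3y] swap r/1=849/28397: DF=(1 − 849/28397·(0.969200+0.955400))/(1+849/28397) = 9151/10000 ≈ 0.915100
step 4 [4y] bond c/1=17/400: DF=(4204057/4000000 − 17/400·(0.969200+0.955400+0.915100))/(1+17/400) = 2231/2500 ≈ 0.892400
step 5 [5y] swap r/1=1105/46216: DF=(1 − 1105/46216·(0.969200+0.955400+0.915100+0.892400))/(1+1105/46216) = 1779/2000 ≈ 0.889500
step 6 [6y] swap r/1=1523/54693: DF=(1 − 1523/54693·(0.969200+0.955400+0.915100+0.892400+0.889500))/(1+1523/54693) = 8477/10000 ≈ 0.847700
step 7 [7y] zero: DF = P = 3999/5000 ≈ 0.799800
step 8 [8y] zero: DF = P = 7901/10000 ≈ 0.790100

1 1 2423/2500
2 2 4777/5000
3 3 9151/10000
4 4 2231/2500
5 5 1779/2000
6 6 8477/10000
7 7 3999/5000
8 8 7901/10000
s(6y) = (1/(8477/10000) − 1)/(6) = 1523/50862 ≈ 2.9944%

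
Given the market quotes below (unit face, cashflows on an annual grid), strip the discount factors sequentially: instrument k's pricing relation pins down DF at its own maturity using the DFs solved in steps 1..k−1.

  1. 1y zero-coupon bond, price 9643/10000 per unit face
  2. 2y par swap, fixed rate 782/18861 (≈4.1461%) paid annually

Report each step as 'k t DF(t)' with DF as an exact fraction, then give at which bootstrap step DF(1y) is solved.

step 1 [1y] zero: DF = P = 9643/10000 ≈ 0.964300
step 2 [2y] swap r/1=782/18861: DF=(1 − 782/18861·(0.964300))/(1+782/18861) = 4609/5000 ≈ 0.921800

1 1 9643/10000
2 2 4609/5000
DF(1y) is solved at step 1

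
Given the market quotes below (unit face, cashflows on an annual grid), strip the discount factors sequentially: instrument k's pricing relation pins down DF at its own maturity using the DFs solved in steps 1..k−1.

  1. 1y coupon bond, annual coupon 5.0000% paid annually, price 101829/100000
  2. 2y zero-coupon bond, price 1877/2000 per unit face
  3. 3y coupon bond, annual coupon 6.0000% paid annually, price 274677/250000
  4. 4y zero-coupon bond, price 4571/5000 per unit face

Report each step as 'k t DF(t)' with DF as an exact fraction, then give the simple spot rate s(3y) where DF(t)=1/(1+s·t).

1 1 4849/5000
2 2 1877/2000
3 3 1857/2000
4 4 4571/5000
s(3y) = (1/(1857/2000) − 1)/(3) = 143/5571 ≈ 2.5669%

step 1 [1y] bond c/1=1/20: DF=(101829/100000 − 1/20·(0))/(1+1/20) = 4849/5000 ≈ 0.969800
step 2 [2y] zero: DF = P = 1877/2000 ≈ 0.938500
step 3 [3y] bond c/1=3/50: DF=(274677/250000 − 3/50·(0.969800+0.938500))/(1+3/50) = 1857/2000 ≈ 0.928500
step 4 [4y] zero: DF = P = 4571/5000 ≈ 0.914200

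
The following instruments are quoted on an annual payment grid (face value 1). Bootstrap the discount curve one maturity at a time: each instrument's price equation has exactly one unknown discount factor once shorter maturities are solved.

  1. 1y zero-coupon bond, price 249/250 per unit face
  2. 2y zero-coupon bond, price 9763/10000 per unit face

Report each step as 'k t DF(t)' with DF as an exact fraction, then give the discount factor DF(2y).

1 1 249/250
2 2 9763/10000
DF(2y) = 9763/10000 ≈ 0.976300

step 1 [1y] zero: DF = P = 249/250 ≈ 0.996000
step 2 [2y] zero: DF = P = 9763/10000 ≈ 0.976300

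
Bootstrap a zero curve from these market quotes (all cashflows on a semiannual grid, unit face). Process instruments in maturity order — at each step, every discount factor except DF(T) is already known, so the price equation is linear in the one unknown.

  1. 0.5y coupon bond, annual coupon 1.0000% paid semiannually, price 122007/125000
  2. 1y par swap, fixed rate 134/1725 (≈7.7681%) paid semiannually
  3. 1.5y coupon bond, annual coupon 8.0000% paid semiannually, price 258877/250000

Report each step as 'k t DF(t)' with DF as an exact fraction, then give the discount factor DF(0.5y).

1 1/2 607/625
2 1 9263/10000
3 3/2 9227/10000
DF(0.5y) = 607/625 ≈ 0.971200

step 1 [0.5y] bond c/2=1/200: DF=(122007/125000 − 1/200·(0))/(1+1/200) = 607/625 ≈ 0.971200
step 2 [1y] swap r/2=67/1725: DF=(1 − 67/1725·(0.971200))/(1+67/1725) = 9263/10000 ≈ 0.926300
step 3 [1.5y] bond c/2=1/25: DF=(258877/250000 − 1/25·(0.971200+0.926300))/(1+1/25) = 9227/10000 ≈ 0.922700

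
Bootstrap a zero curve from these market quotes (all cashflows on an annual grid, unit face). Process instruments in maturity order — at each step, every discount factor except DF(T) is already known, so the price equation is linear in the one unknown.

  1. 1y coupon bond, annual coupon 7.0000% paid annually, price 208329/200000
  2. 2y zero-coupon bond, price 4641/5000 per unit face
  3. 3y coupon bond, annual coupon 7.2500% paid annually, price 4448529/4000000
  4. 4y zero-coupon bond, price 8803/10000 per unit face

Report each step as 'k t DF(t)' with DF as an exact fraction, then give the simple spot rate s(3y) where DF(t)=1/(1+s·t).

1 1 1947/2000
2 2 4641/5000
3 3 2271/2500
4 4 8803/10000
s(3y) = (1/(2271/2500) − 1)/(3) = 229/6813 ≈ 3.3612%

step 1 [1y] bond c/1=7/100: DF=(208329/200000 − 7/100·(0))/(1+7/100) = 1947/2000 ≈ 0.973500
step 2 [2y] zero: DF = P = 4641/5000 ≈ 0.928200
step 3 [3y] bond c/1=29/400: DF=(4448529/4000000 − 29/400·(0.973500+0.928200))/(1+29/400) = 2271/2500 ≈ 0.908400
step 4 [4y] zero: DF = P = 8803/10000 ≈ 0.880300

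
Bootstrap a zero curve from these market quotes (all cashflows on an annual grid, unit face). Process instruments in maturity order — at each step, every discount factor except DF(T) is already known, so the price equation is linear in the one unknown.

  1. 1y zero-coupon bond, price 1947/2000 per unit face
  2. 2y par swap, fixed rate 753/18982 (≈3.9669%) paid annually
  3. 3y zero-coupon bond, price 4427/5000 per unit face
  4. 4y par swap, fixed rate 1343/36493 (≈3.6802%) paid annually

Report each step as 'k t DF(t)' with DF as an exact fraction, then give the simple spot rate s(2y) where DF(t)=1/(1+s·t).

step 1 [1y] zero: DF = P = 1947/2000 ≈ 0.973500
step 2 [2y] swap r/1=753/18982: DF=(1 − 753/18982·(0.973500))/(1+753/18982) = 9247/10000 ≈ 0.924700
step 3 [3y] zero: DF = P = 4427/5000 ≈ 0.885400
step 4 [4y] swap r/1=1343/36493: DF=(1 − 1343/36493·(0.973500+0.924700+0.885400))/(1+1343/36493) = 8657/10000 ≈ 0.865700

1 1 1947/2000
2 2 9247/10000
3 3 4427/5000
4 4 8657/10000
s(2y) = (1/(9247/10000) − 1)/(2) = 753/18494 ≈ 4.0716%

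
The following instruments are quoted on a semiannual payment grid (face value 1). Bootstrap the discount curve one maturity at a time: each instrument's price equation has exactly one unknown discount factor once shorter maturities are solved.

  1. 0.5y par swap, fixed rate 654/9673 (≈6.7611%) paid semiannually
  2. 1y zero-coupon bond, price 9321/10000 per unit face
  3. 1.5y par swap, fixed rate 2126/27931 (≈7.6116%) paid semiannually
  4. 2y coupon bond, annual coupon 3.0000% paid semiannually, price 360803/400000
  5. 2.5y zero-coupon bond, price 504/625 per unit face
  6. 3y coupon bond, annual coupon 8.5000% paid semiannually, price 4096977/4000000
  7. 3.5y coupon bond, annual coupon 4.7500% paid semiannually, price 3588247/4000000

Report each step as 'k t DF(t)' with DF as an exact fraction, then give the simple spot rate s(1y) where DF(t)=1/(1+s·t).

1 1/2 9673/10000
2 1 9321/10000
3 3/2 8937/10000
4 2 4237/5000
5 5/2 504/625
6 3 2003/2500
7 7/2 1509/2000
s(1y) = (1/(9321/10000) − 1)/(1) = 679/9321 ≈ 7.2846%

step 1 [0.5y] swap r/2=327/9673: DF=(1 − 327/9673·(0))/(1+327/9673) = 9673/10000 ≈ 0.967300
step 2 [1y] zero: DF = P = 9321/10000 ≈ 0.932100
step 3 [1.5y] swap r/2=1063/27931: DF=(1 − 1063/27931·(0.967300+0.932100))/(1+1063/27931) = 8937/10000 ≈ 0.893700
step 4 [2y] bond c/2=3/200: DF=(360803/400000 − 3/200·(0.967300+0.932100+0.893700))/(1+3/200) = 4237/5000 ≈ 0.847400
step 5 [2.5y] zero: DF = P = 504/625 ≈ 0.806400
step 6 [3y] bond c/2=17/400: DF=(4096977/4000000 − 17/400·(0.967300+0.932100+0.893700+0.847400+0.806400))/(1+17/400) = 2003/2500 ≈ 0.801200
step 7 [3.5y] bond c/2=19/800: DF=(3588247/4000000 − 19/800·(0.967300+0.932100+0.893700+0.847400+0.806400+0.801200))/(1+19/800) = 1509/2000 ≈ 0.754500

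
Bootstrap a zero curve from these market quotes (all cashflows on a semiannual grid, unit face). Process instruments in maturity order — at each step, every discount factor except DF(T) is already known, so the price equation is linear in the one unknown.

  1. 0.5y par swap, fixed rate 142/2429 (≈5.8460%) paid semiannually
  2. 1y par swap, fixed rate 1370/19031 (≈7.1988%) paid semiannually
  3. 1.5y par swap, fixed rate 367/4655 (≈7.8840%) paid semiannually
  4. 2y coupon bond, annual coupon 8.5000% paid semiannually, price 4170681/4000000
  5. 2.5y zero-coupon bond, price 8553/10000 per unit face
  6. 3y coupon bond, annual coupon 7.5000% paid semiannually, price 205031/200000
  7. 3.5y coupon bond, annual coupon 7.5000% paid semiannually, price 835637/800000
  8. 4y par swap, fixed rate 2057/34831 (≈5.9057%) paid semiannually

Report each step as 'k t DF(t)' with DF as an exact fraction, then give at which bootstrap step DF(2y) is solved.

step 1 [0.5y] swap r/2=71/2429: DF=(1 − 71/2429·(0))/(1+71/2429) = 2429/2500 ≈ 0.971600
step 2 [1y] swap r/2=685/19031: DF=(1 − 685/19031·(0.971600))/(1+685/19031) = 1863/2000 ≈ 0.931500
step 3 [1.5y] swap r/2=367/9310: DF=(1 − 367/9310·(0.971600+0.931500))/(1+367/9310) = 8899/10000 ≈ 0.889900
step 4 [2y] bond c/2=17/400: DF=(4170681/4000000 − 17/400·(0.971600+0.931500+0.889900))/(1+17/400) = 8863/10000 ≈ 0.886300
step 5 [2.5y] zero: DF = P = 8553/10000 ≈ 0.855300
step 6 [3y] bond c/2=3/80: DF=(205031/200000 − 3/80·(0.971600+0.931500+0.889900+0.886300+0.855300))/(1+3/80) = 4121/5000 ≈ 0.824200
step 7 [3.5y] bond c/2=3/80: DF=(835637/800000 − 3/80·(0.971600+0.931500+0.889900+0.886300+0.855300+0.824200))/(1+3/80) = 8131/10000 ≈ 0.813100
step 8 [4y] swap r/2=2057/69662: DF=(1 − 2057/69662·(0.971600+0.931500+0.889900+0.886300+0.855300+0.824200+0.813100))/(1+2057/69662) = 7943/10000 ≈ 0.794300

1 1/2 2429/2500
2 1 1863/2000
3 3/2 8899/10000
4 2 8863/10000
5 5/2 8553/10000
6 3 4121/5000
7 7/2 8131/10000
8 4 7943/10000
DF(2y) is solved at step 4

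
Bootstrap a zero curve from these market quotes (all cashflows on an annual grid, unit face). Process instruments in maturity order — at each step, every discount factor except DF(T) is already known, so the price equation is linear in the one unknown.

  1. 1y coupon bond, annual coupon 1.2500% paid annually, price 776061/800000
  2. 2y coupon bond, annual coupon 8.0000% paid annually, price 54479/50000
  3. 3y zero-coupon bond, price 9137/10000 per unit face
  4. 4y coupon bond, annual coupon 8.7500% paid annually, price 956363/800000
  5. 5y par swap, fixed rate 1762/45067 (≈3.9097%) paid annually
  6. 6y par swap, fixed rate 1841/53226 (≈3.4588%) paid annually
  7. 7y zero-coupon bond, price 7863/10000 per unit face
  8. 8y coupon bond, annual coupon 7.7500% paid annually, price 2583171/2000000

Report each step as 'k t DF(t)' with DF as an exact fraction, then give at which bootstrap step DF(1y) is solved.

1 1 9581/10000
2 2 9379/10000
3 3 9137/10000
4 4 2183/2500
5 5 4119/5000
6 6 8159/10000
7 7 7863/10000
8 8 7593/10000
DF(1y) is solved at step 1

step 1 [1y] bond c/1=1/80: DF=(776061/800000 − 1/80·(0))/(1+1/80) = 9581/10000 ≈ 0.958100
step 2 [2y] bond c/1=2/25: DF=(54479/50000 − 2/25·(0.958100))/(1+2/25) = 9379/10000 ≈ 0.937900
step 3 [3y] zero: DF = P = 9137/10000 ≈ 0.913700
step 4 [4y] bond c/1=7/80: DF=(956363/800000 − 7/80·(0.958100+0.937900+0.913700))/(1+7/80) = 2183/2500 ≈ 0.873200
step 5 [5y] swap r/1=1762/45067: DF=(1 − 1762/45067·(0.958100+0.937900+0.913700+0.873200))/(1+1762/45067) = 4119/5000 ≈ 0.823800
step 6 [6y] swap r/1=1841/53226: DF=(1 − 1841/53226·(0.958100+0.937900+0.913700+0.873200+0.823800))/(1+1841/53226) = 8159/10000 ≈ 0.815900
step 7 [7y] zero: DF = P = 7863/10000 ≈ 0.786300
step 8 [8y] bond c/1=31/400: DF=(2583171/2000000 − 31/400·(0.958100+0.937900+0.913700+0.873200+0.823800+0.815900+0.786300))/(1+31/400) = 7593/10000 ≈ 0.759300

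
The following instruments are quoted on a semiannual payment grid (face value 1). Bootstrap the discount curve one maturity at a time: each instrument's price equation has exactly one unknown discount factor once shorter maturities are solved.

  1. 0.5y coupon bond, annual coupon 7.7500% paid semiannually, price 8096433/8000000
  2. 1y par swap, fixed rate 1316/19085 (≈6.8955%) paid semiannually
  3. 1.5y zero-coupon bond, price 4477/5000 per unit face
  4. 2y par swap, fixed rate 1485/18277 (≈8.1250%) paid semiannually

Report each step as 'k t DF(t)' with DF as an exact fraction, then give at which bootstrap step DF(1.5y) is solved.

1 1/2 9743/10000
2 1 4671/5000
3 3/2 4477/5000
4 2 1703/2000
DF(1.5y) is solved at step 3

step 1 [0.5y] bond c/2=31/800: DF=(8096433/8000000 − 31/800·(0))/(1+31/800) = 9743/10000 ≈ 0.974300
step 2 [1y] swap r/2=658/19085: DF=(1 − 658/19085·(0.974300))/(1+658/19085) = 4671/5000 ≈ 0.934200
step 3 [1.5y] zero: DF = P = 4477/5000 ≈ 0.895400
step 4 [2y] swap r/2=1485/36554: DF=(1 − 1485/36554·(0.974300+0.934200+0.895400))/(1+1485/36554) = 1703/2000 ≈ 0.851500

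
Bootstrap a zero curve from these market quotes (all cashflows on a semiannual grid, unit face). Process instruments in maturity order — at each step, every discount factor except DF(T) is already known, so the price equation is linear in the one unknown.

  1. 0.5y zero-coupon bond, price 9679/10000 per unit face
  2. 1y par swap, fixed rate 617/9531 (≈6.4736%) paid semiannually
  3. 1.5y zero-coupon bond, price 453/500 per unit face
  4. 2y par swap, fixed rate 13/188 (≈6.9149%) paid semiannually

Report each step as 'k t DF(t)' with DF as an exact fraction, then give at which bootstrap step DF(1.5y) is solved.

1 1/2 9679/10000
2 1 9383/10000
3 3/2 453/500
4 2 4363/5000
DF(1.5y) is solved at step 3

step 1 [0.5y] zero: DF = P = 9679/10000 ≈ 0.967900
step 2 [1y] swap r/2=617/19062: DF=(1 − 617/19062·(0.967900))/(1+617/19062) = 9383/10000 ≈ 0.938300
step 3 [1.5y] zero: DF = P = 453/500 ≈ 0.906000
step 4 [2y] swap r/2=13/376: DF=(1 − 13/376·(0.967900+0.938300+0.906000))/(1+13/376) = 4363/5000 ≈ 0.872600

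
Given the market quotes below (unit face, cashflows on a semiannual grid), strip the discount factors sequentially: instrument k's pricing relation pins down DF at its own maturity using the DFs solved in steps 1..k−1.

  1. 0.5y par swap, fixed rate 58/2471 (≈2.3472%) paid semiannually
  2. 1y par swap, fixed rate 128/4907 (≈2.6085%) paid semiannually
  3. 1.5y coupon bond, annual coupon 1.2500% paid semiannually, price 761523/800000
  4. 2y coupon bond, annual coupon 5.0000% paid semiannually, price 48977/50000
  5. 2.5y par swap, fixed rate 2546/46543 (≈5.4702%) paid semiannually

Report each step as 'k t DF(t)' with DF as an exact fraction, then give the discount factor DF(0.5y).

step 1 [0.5y] swap r/2=29/2471: DF=(1 − 29/2471·(0))/(1+29/2471) = 2471/2500 ≈ 0.988400
step 2 [1y] swap r/2=64/4907: DF=(1 − 64/4907·(0.988400))/(1+64/4907) = 609/625 ≈ 0.974400
step 3 [1.5y] bond c/2=1/160: DF=(761523/800000 − 1/160·(0.988400+0.974400))/(1+1/160) = 4669/5000 ≈ 0.933800
step 4 [2y] bond c/2=1/40: DF=(48977/50000 − 1/40·(0.988400+0.974400+0.933800))/(1+1/40) = 177/200 ≈ 0.885000
step 5 [2.5y] swap r/2=1273/46543: DF=(1 − 1273/46543·(0.988400+0.974400+0.933800+0.885000))/(1+1273/46543) = 8727/10000 ≈ 0.872700

1 1/2 2471/2500
2 1 609/625
3 3/2 4669/5000
4 2 177/200
5 5/2 8727/10000
DF(0.5y) = 2471/2500 ≈ 0.988400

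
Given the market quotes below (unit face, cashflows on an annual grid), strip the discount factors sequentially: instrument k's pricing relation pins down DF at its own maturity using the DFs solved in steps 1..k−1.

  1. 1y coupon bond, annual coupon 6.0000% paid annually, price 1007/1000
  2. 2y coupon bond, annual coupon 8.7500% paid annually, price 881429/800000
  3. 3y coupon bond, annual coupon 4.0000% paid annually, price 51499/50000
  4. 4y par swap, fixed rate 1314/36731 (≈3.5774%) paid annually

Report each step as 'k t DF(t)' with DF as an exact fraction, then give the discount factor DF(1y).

1 1 19/20
2 2 9367/10000
3 3 4589/5000
4 4 4343/5000
DF(1y) = 19/20 ≈ 0.950000

step 1 [1y] bond c/1=3/50: DF=(1007/1000 − 3/50·(0))/(1+3/50) = 19/20 ≈ 0.950000
step 2 [2y] bond c/1=7/80: DF=(881429/800000 − 7/80·(0.950000))/(1+7/80) = 9367/10000 ≈ 0.936700
step 3 [3y] bond c/1=1/25: DF=(51499/50000 − 1/25·(0.950000+0.936700))/(1+1/25) = 4589/5000 ≈ 0.917800
step 4 [4y] swap r/1=1314/36731: DF=(1 − 1314/36731·(0.950000+0.936700+0.917800))/(1+1314/36731) = 4343/5000 ≈ 0.868600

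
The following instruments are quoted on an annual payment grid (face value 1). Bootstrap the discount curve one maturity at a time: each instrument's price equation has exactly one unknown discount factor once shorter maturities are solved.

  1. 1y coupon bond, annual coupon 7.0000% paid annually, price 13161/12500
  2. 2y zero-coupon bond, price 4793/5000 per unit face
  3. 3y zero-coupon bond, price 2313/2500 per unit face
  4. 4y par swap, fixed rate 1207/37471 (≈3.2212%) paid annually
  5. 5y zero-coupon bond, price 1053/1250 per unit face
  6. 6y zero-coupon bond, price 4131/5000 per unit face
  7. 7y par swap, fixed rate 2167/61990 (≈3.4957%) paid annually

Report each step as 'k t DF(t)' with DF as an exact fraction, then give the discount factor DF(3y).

1 1 123/125
2 2 4793/5000
3 3 2313/2500
4 4 8793/10000
5 5 1053/1250
6 6 4131/5000
7 7 7833/10000
DF(3y) = 2313/2500 ≈ 0.925200

step 1 [1y] bond c/1=7/100: DF=(13161/12500 − 7/100·(0))/(1+7/100) = 123/125 ≈ 0.984000
step 2 [2y] zero: DF = P = 4793/5000 ≈ 0.958600
step 3 [3y] zero: DF = P = 2313/2500 ≈ 0.925200
step 4 [4y] swap r/1=1207/37471: DF=(1 − 1207/37471·(0.984000+0.958600+0.925200))/(1+1207/37471) = 8793/10000 ≈ 0.879300
step 5 [5y] zero: DF = P = 1053/1250 ≈ 0.842400
step 6 [6y] zero: DF = P = 4131/5000 ≈ 0.826200
step 7 [7y] swap r/1=2167/61990: DF=(1 − 2167/61990·(0.984000+0.958600+0.925200+0.879300+0.842400+0.826200))/(1+2167/61990) = 7833/10000 ≈ 0.783300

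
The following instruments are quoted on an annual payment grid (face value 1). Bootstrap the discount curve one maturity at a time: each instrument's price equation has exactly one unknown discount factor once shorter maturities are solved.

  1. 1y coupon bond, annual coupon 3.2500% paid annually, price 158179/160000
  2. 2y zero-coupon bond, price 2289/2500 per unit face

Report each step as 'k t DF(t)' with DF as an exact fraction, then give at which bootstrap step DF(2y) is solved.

1 1 383/400
2 2 2289/2500
DF(2y) is solved at step 2

step 1 [1y] bond c/1=13/400: DF=(158179/160000 − 13/400·(0))/(1+13/400) = 383/400 ≈ 0.957500
step 2 [2y] zero: DF = P = 2289/2500 ≈ 0.915600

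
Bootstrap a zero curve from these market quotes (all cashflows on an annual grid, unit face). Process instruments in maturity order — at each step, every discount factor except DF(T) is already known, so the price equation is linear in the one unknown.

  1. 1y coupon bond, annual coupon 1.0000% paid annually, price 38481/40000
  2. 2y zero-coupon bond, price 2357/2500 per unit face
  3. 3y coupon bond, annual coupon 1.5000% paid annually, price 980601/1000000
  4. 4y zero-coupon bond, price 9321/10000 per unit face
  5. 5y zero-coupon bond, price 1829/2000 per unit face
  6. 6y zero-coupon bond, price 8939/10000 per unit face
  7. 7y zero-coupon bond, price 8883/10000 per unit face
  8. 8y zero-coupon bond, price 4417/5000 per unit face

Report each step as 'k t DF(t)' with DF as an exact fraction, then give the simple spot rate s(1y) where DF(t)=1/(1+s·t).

step 1 [1y] bond c/1=1/100: DF=(38481/40000 − 1/100·(0))/(1+1/100) = 381/400 ≈ 0.952500
step 2 [2y] zero: DF = P = 2357/2500 ≈ 0.942800
step 3 [3y] bond c/1=3/200: DF=(980601/1000000 − 3/200·(0.952500+0.942800))/(1+3/200) = 9381/10000 ≈ 0.938100
step 4 [4y] zero: DF = P = 9321/10000 ≈ 0.932100
step 5 [5y] zero: DF = P = 1829/2000 ≈ 0.914500
step 6 [6y] zero: DF = P = 8939/10000 ≈ 0.893900
step 7 [7y] zero: DF = P = 8883/10000 ≈ 0.888300
step 8 [8y] zero: DF = P = 4417/5000 ≈ 0.883400

1 1 381/400
2 2 2357/2500
3 3 9381/10000
4 4 9321/10000
5 5 1829/2000
6 6 8939/10000
7 7 8883/10000
8 8 4417/5000
s(1y) = (1/(381/400) − 1)/(1) = 19/381 ≈ 4.9869%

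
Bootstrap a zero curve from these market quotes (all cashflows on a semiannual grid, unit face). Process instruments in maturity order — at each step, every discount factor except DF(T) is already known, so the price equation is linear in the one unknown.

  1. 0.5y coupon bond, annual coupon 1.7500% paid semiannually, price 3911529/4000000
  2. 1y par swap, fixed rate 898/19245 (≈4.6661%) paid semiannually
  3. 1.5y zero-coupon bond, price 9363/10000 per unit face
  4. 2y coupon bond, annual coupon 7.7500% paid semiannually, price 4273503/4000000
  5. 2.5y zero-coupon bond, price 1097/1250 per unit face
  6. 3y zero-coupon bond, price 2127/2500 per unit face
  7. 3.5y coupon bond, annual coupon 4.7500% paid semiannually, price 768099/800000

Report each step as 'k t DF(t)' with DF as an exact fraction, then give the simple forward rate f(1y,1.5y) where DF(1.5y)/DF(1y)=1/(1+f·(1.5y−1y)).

1 1/2 4847/5000
2 1 9551/10000
3 3/2 9363/10000
4 2 4609/5000
5 5/2 1097/1250
6 3 2127/2500
7 7/2 81/100
f(1y,1.5y) = ((9551/10000)/(9363/10000) − 1)/(1/2) = 376/9363 ≈ 4.0158%

step 1 [0.5y] bond c/2=7/800: DF=(3911529/4000000 − 7/800·(0))/(1+7/800) = 4847/5000 ≈ 0.969400
step 2 [1y] swap r/2=449/19245: DF=(1 − 449/19245·(0.969400))/(1+449/19245) = 9551/10000 ≈ 0.955100
step 3 [1.5y] zero: DF = P = 9363/10000 ≈ 0.936300
step 4 [2y] bond c/2=31/800: DF=(4273503/4000000 − 31/800·(0.969400+0.955100+0.936300))/(1+31/800) = 4609/5000 ≈ 0.921800
step 5 [2.5y] zero: DF = P = 1097/1250 ≈ 0.877600
step 6 [3y] zero: DF = P = 2127/2500 ≈ 0.850800
step 7 [3.5y] bond c/2=19/800: DF=(768099/800000 − 19/800·(0.969400+0.955100+0.936300+0.921800+0.877600+0.850800))/(1+19/800) = 81/100 ≈ 0.810000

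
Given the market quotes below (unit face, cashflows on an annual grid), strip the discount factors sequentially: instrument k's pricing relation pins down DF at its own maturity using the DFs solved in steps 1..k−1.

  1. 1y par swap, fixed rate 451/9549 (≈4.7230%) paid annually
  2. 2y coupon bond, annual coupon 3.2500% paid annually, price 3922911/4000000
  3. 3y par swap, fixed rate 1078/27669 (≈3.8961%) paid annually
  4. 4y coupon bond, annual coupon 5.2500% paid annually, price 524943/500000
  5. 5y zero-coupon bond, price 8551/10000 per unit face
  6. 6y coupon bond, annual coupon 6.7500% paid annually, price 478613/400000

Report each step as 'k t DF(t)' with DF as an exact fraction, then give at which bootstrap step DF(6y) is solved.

1 1 9549/10000
2 2 4599/5000
3 3 4461/5000
4 4 1719/2000
5 5 8551/10000
6 6 67/80
DF(6y) is solved at step 6

step 1 [1y] swap r/1=451/9549: DF=(1 − 451/9549·(0))/(1+451/9549) = 9549/10000 ≈ 0.954900
step 2 [2y] bond c/1=13/400: DF=(3922911/4000000 − 13/400·(0.954900))/(1+13/400) = 4599/5000 ≈ 0.919800
step 3 [3y] swap r/1=1078/27669: DF=(1 − 1078/27669·(0.954900+0.919800))/(1+1078/27669) = 4461/5000 ≈ 0.892200
step 4 [4y] bond c/1=21/400: DF=(524943/500000 − 21/400·(0.954900+0.919800+0.892200))/(1+21/400) = 1719/2000 ≈ 0.859500
step 5 [5y] zero: DF = P = 8551/10000 ≈ 0.855100
step 6 [6y] bond c/1=27/400: DF=(478613/400000 − 27/400·(0.954900+0.919800+0.892200+0.859500+0.855100))/(1+27/400) = 67/80 ≈ 0.837500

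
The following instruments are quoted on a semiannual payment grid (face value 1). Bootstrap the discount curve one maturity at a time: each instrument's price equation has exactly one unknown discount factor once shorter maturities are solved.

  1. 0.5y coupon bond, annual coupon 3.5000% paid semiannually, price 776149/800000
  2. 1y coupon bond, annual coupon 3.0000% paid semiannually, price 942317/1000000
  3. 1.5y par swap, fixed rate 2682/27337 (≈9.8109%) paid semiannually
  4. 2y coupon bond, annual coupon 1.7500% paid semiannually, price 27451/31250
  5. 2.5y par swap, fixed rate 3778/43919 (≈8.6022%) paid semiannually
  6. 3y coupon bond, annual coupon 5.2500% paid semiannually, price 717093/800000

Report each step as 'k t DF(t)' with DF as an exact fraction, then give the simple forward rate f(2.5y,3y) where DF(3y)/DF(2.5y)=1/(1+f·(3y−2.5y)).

step 1 [0.5y] bond c/2=7/400: DF=(776149/800000 − 7/400·(0))/(1+7/400) = 1907/2000 ≈ 0.953500
step 2 [1y] bond c/2=3/200: DF=(942317/1000000 − 3/200·(0.953500))/(1+3/200) = 9143/10000 ≈ 0.914300
step 3 [1.5y] swap r/2=1341/27337: DF=(1 − 1341/27337·(0.953500+0.914300))/(1+1341/27337) = 8659/10000 ≈ 0.865900
step 4 [2y] bond c/2=7/800: DF=(27451/31250 − 7/800·(0.953500+0.914300+0.865900))/(1+7/800) = 8471/10000 ≈ 0.847100
step 5 [2.5y] swap r/2=1889/43919: DF=(1 − 1889/43919·(0.953500+0.914300+0.865900+0.847100))/(1+1889/43919) = 8111/10000 ≈ 0.811100
step 6 [3y] bond c/2=21/800: DF=(717093/800000 − 21/800·(0.953500+0.914300+0.865900+0.847100+0.811100))/(1+21/800) = 7611/10000 ≈ 0.761100

1 1/2 1907/2000
2 1 9143/10000
3 3/2 8659/10000
4 2 8471/10000
5 5/2 8111/10000
6 3 7611/10000
f(2.5y,3y) = ((8111/10000)/(7611/10000) − 1)/(1/2) = 1000/7611 ≈ 13.1389%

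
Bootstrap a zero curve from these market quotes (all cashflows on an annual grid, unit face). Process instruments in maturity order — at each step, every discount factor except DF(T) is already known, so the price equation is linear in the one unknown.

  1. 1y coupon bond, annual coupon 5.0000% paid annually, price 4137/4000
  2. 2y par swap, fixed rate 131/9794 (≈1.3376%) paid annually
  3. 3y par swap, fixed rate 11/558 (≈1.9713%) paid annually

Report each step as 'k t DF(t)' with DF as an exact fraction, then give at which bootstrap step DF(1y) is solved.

1 1 197/200
2 2 4869/5000
3 3 2357/2500
DF(1y) is solved at step 1

step 1 [1y] bond c/1=1/20: DF=(4137/4000 − 1/20·(0))/(1+1/20) = 197/200 ≈ 0.985000
step 2 [2y] swap r/1=131/9794: DF=(1 − 131/9794·(0.985000))/(1+131/9794) = 4869/5000 ≈ 0.973800
step 3 [3y] swap r/1=11/558: DF=(1 − 11/558·(0.985000+0.973800))/(1+11/558) = 2357/2500 ≈ 0.942800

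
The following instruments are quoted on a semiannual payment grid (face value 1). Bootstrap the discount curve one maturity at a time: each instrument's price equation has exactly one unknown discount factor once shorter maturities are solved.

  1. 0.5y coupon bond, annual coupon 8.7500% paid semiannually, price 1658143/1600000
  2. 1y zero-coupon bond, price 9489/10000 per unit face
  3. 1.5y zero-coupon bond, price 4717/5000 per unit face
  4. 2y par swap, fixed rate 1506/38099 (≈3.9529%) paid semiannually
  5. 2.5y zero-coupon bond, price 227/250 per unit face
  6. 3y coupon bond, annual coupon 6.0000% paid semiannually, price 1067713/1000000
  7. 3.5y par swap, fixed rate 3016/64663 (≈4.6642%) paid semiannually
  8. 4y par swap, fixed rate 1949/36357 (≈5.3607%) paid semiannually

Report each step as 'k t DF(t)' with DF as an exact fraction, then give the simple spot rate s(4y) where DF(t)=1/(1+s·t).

step 1 [0.5y] bond c/2=7/160: DF=(1658143/1600000 − 7/160·(0))/(1+7/160) = 9929/10000 ≈ 0.992900
step 2 [1y] zero: DF = P = 9489/10000 ≈ 0.948900
step 3 [1.5y] zero: DF = P = 4717/5000 ≈ 0.943400
step 4 [2y] swap r/2=753/38099: DF=(1 − 753/38099·(0.992900+0.948900+0.943400))/(1+753/38099) = 9247/10000 ≈ 0.924700
step 5 [2.5y] zero: DF = P = 227/250 ≈ 0.908000
step 6 [3y] bond c/2=3/100: DF=(1067713/1000000 − 3/100·(0.992900+0.948900+0.943400+0.924700+0.908000))/(1+3/100) = 562/625 ≈ 0.899200
step 7 [3.5y] swap r/2=1508/64663: DF=(1 − 1508/64663·(0.992900+0.948900+0.943400+0.924700+0.908000+0.899200))/(1+1508/64663) = 2123/2500 ≈ 0.849200
step 8 [4y] swap r/2=1949/72714: DF=(1 − 1949/72714·(0.992900+0.948900+0.943400+0.924700+0.908000+0.899200+0.849200))/(1+1949/72714) = 8051/10000 ≈ 0.805100

1 1/2 9929/10000
2 1 9489/10000
3 3/2 4717/5000
4 2 9247/10000
5 5/2 227/250
6 3 562/625
7 7/2 2123/2500
8 4 8051/10000
s(4y) = (1/(8051/10000) − 1)/(4) = 1949/32204 ≈ 6.0520%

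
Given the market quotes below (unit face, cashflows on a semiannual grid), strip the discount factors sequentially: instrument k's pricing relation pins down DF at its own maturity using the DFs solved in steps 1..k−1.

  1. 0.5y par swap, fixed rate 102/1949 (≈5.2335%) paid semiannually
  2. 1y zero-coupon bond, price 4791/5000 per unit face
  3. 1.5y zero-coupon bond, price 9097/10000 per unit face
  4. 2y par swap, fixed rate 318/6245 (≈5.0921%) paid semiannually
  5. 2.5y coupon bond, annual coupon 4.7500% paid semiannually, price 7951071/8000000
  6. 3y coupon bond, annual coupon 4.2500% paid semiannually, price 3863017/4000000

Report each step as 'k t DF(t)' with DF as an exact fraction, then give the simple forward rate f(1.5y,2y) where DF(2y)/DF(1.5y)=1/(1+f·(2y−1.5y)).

1 1/2 1949/2000
2 1 4791/5000
3 3/2 9097/10000
4 2 4523/5000
5 5/2 8839/10000
6 3 8493/10000
f(1.5y,2y) = ((9097/10000)/(4523/5000) − 1)/(1/2) = 51/4523 ≈ 1.1276%

step 1 [0.5y] swap r/2=51/1949: DF=(1 − 51/1949·(0))/(1+51/1949) = 1949/2000 ≈ 0.974500
step 2 [1y] zero: DF = P = 4791/5000 ≈ 0.958200
step 3 [1.5y] zero: DF = P = 9097/10000 ≈ 0.909700
step 4 [2y] swap r/2=159/6245: DF=(1 − 159/6245·(0.974500+0.958200+0.909700))/(1+159/6245) = 4523/5000 ≈ 0.904600
step 5 [2.5y] bond c/2=19/800: DF=(7951071/8000000 − 19/800·(0.974500+0.958200+0.909700+0.904600))/(1+19/800) = 8839/10000 ≈ 0.883900
step 6 [3y] bond c/2=17/800: DF=(3863017/4000000 − 17/800·(0.974500+0.958200+0.909700+0.904600+0.883900))/(1+17/800) = 8493/10000 ≈ 0.849300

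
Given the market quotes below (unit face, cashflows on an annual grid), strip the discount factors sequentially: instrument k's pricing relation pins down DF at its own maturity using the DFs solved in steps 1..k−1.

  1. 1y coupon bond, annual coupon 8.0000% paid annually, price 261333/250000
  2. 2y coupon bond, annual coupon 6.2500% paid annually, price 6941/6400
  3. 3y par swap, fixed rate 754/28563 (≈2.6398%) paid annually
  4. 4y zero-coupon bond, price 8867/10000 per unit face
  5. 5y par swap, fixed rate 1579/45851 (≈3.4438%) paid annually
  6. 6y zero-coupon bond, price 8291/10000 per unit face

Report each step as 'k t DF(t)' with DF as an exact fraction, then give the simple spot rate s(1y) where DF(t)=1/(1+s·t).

1 1 9679/10000
2 2 4819/5000
3 3 4623/5000
4 4 8867/10000
5 5 8421/10000
6 6 8291/10000
s(1y) = (1/(9679/10000) − 1)/(1) = 321/9679 ≈ 3.3165%

step 1 [1y] bond c/1=2/25: DF=(261333/250000 − 2/25·(0))/(1+2/25) = 9679/10000 ≈ 0.967900
step 2 [2y] bond c/1=1/16: DF=(6941/6400 − 1/16·(0.967900))/(1+1/16) = 4819/5000 ≈ 0.963800
step 3 [3y] swap r/1=754/28563: DF=(1 − 754/28563·(0.967900+0.963800))/(1+754/28563) = 4623/5000 ≈ 0.924600
step 4 [4y] zero: DF = P = 8867/10000 ≈ 0.886700
step 5 [5y] swap r/1=1579/45851: DF=(1 − 1579/45851·(0.967900+0.963800+0.924600+0.886700))/(1+1579/45851) = 8421/10000 ≈ 0.842100
step 6 [6y] zero: DF = P = 8291/10000 ≈ 0.829100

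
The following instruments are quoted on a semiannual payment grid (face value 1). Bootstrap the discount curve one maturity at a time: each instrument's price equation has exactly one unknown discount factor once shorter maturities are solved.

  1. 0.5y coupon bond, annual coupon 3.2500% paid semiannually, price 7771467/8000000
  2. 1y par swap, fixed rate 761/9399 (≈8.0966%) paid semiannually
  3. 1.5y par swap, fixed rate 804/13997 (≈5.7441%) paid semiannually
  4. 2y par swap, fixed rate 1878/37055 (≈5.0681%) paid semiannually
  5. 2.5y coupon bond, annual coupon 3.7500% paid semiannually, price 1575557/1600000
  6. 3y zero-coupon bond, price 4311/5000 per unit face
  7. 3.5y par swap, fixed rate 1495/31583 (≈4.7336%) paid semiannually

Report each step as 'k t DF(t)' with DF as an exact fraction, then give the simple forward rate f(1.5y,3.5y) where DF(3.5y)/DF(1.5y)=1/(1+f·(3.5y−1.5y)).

1 1/2 9559/10000
2 1 9239/10000
3 3/2 2299/2500
4 2 9061/10000
5 5/2 1123/1250
6 3 4311/5000
7 7/2 1701/2000
f(1.5y,3.5y) = ((2299/2500)/(1701/2000) − 1)/(2) = 691/17010 ≈ 4.0623%

step 1 [0.5y] bond c/2=13/800: DF=(7771467/8000000 − 13/800·(0))/(1+13/800) = 9559/10000 ≈ 0.955900
step 2 [1y] swap r/2=761/18798: DF=(1 − 761/18798·(0.955900))/(1+761/18798) = 9239/10000 ≈ 0.923900
step 3 [1.5y] swap r/2=402/13997: DF=(1 − 402/13997·(0.955900+0.923900))/(1+402/13997) = 2299/2500 ≈ 0.919600
step 4 [2y] swap r/2=939/37055: DF=(1 − 939/37055·(0.955900+0.923900+0.919600))/(1+939/37055) = 9061/10000 ≈ 0.906100
step 5 [2.5y] bond c/2=3/160: DF=(1575557/1600000 − 3/160·(0.955900+0.923900+0.919600+0.906100))/(1+3/160) = 1123/1250 ≈ 0.898400
step 6 [3y] zero: DF = P = 4311/5000 ≈ 0.862200
step 7 [3.5y] swap r/2=1495/63166: DF=(1 − 1495/63166·(0.955900+0.923900+0.919600+0.906100+0.898400+0.862200))/(1+1495/63166) = 1701/2000 ≈ 0.850500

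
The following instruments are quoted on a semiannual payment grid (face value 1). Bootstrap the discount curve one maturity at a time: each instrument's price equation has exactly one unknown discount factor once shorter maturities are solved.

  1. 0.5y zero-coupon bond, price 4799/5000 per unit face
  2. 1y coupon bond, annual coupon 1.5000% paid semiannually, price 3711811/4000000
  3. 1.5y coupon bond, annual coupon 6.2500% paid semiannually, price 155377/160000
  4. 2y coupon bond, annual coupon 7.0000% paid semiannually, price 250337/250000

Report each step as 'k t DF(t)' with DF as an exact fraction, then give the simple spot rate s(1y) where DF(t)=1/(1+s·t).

1 1/2 4799/5000
2 1 9139/10000
3 3/2 8849/10000
4 2 4371/5000
s(1y) = (1/(9139/10000) − 1)/(1) = 861/9139 ≈ 9.4212%

step 1 [0.5y] zero: DF = P = 4799/5000 ≈ 0.959800
step 2 [1y] bond c/2=3/400: DF=(3711811/4000000 − 3/400·(0.959800))/(1+3/400) = 9139/10000 ≈ 0.913900
step 3 [1.5y] bond c/2=1/32: DF=(155377/160000 − 1/32·(0.959800+0.913900))/(1+1/32) = 8849/10000 ≈ 0.884900
step 4 [2y] bond c/2=7/200: DF=(250337/250000 − 7/200·(0.959800+0.913900+0.884900))/(1+7/200) = 4371/5000 ≈ 0.874200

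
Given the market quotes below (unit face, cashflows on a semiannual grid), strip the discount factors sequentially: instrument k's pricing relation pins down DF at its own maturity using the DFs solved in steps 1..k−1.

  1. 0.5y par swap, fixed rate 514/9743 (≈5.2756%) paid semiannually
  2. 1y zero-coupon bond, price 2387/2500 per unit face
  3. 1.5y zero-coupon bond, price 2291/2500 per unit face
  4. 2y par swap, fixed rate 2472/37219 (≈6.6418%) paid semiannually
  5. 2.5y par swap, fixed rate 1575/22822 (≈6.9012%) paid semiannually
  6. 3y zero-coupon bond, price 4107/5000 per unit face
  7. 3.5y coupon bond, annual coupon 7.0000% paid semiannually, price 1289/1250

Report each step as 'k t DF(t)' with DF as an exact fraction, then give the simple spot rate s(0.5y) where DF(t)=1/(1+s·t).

step 1 [0.5y] swap r/2=257/9743: DF=(1 − 257/9743·(0))/(1+257/9743) = 9743/10000 ≈ 0.974300
step 2 [1y] zero: DF = P = 2387/2500 ≈ 0.954800
step 3 [1.5y] zero: DF = P = 2291/2500 ≈ 0.916400
step 4 [2y] swap r/2=1236/37219: DF=(1 − 1236/37219·(0.974300+0.954800+0.916400))/(1+1236/37219) = 2191/2500 ≈ 0.876400
step 5 [2.5y] swap r/2=1575/45644: DF=(1 − 1575/45644·(0.974300+0.954800+0.916400+0.876400))/(1+1575/45644) = 337/400 ≈ 0.842500
step 6 [3y] zero: DF = P = 4107/5000 ≈ 0.821400
step 7 [3.5y] bond c/2=7/200: DF=(1289/1250 − 7/200·(0.974300+0.954800+0.916400+0.876400+0.842500+0.821400))/(1+7/200) = 4071/5000 ≈ 0.814200

1 1/2 9743/10000
2 1 2387/2500
3 3/2 2291/2500
4 2 2191/2500
5 5/2 337/400
6 3 4107/5000
7 7/2 4071/5000
s(0.5y) = (1/(9743/10000) − 1)/(1/2) = 514/9743 ≈ 5.2756%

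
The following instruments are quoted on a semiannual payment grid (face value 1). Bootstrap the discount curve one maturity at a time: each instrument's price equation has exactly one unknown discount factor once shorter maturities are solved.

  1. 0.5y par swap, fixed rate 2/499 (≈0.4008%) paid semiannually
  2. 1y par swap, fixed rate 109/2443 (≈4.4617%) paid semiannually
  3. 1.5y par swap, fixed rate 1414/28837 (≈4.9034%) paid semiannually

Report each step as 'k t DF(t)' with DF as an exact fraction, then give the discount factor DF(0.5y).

1 1/2 499/500
2 1 2391/2500
3 3/2 9293/10000
DF(0.5y) = 499/500 ≈ 0.998000

step 1 [0.5y] swap r/2=1/499: DF=(1 − 1/499·(0))/(1+1/499) = 499/500 ≈ 0.998000
step 2 [1y] swap r/2=109/4886: DF=(1 − 109/4886·(0.998000))/(1+109/4886) = 2391/2500 ≈ 0.956400
step 3 [1.5y] swap r/2=707/28837: DF=(1 − 707/28837·(0.998000+0.956400))/(1+707/28837) = 9293/10000 ≈ 0.929300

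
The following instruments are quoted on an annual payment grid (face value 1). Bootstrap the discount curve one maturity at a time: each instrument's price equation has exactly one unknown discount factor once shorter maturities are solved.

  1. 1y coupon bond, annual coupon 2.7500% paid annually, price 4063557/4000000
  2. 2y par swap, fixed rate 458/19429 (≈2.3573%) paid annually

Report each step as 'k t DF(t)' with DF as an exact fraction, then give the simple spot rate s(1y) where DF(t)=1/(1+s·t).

1 1 9887/10000
2 2 4771/5000
s(1y) = (1/(9887/10000) − 1)/(1) = 113/9887 ≈ 1.1429%

step 1 [1y] bond c/1=11/400: DF=(4063557/4000000 − 11/400·(0))/(1+11/400) = 9887/10000 ≈ 0.988700
step 2 [2y] swap r/1=458/19429: DF=(1 − 458/19429·(0.988700))/(1+458/19429) = 4771/5000 ≈ 0.954200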